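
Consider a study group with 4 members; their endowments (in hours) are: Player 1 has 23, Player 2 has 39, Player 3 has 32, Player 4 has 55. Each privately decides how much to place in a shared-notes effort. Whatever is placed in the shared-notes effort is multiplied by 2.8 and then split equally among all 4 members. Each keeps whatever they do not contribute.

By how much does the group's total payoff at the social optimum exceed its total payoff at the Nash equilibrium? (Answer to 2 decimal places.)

The private return per contributed unit is 2.8/4 = 0.7000 < 1 for every player regardless of endowment, so the Nash equilibrium is zero contribution and the group total is Σ E_j = 23 + 39 + 32 + 55 = 149.
Each contributed unit returns 2.800 to the group, so the social optimum is full contribution by everyone: group total = 2.800 × 149 = 417.20.
Efficiency loss = (2.800 − 1) × 149 = 268.20.

268.20 hours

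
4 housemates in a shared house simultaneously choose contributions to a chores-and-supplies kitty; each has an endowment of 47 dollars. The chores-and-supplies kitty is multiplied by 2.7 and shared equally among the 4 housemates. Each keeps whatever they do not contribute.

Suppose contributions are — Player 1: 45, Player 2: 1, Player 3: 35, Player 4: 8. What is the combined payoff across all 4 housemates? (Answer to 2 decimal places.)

Total contributed: 45 + 1 + 35 + 8 = 89; total kept: 4 × 47 − 89 = 99.
The chores-and-supplies kitty pays out 2.7 × 89 = 240.30 in aggregate.
Group total = 99 + 240.30 = 339.30.

339.30 dollars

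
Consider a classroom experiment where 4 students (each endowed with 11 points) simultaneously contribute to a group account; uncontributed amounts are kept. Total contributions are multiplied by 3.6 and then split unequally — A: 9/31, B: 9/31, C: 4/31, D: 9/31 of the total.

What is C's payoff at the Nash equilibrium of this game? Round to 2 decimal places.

Player j's private return per contributed unit is 3.6 × (j's share). Contributing is weakly dominant for j when that share is at least 1/3.6 = 0.2778, and contributing 0 is dominant otherwise.
A, B and D clear that bar, contributing 11 each; the remaining 1 contribute 0. Total contributed: 33.
C keeps 11 and receives 3.6 × 33 × 4/31 = 15.33 from the group account, for a payoff of 26.33.

26.33 points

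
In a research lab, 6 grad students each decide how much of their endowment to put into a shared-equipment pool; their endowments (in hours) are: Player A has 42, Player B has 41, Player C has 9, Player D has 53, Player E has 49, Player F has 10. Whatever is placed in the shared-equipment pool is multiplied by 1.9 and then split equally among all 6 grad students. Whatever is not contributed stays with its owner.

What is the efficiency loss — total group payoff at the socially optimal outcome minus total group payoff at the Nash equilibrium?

183.60 hours

The private return per contributed unit is 1.9/6 = 0.3167 < 1 for every player regardless of endowment, so the Nash equilibrium is zero contribution and the group total is Σ E_j = 42 + 41 + 9 + 53 + 49 + 10 = 204.
Each contributed unit returns 1.900 to the group, so the social optimum is full contribution by everyone: group total = 1.900 × 204 = 387.60.
Efficiency loss = (1.900 − 1) × 204 = 183.60.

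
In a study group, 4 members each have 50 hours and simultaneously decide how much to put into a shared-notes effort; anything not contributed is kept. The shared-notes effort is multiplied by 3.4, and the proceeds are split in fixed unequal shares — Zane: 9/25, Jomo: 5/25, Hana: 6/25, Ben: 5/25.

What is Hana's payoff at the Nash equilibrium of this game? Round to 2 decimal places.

Each unit j contributes comes back to j as 3.4 × (j's share), so j prefers to contribute only if that share exceeds 1/3.4 = 0.2941; otherwise keeping the unit dominates.
Zane alone (share 9/25) is above the threshold, contributing 50; the remaining 3 contribute 0. Total contributed: 50.
Hana keeps 50 and receives 3.4 × 50 × 6/25 = 40.80 from the shared-notes effort, for a payoff of 90.80.

90.80 hours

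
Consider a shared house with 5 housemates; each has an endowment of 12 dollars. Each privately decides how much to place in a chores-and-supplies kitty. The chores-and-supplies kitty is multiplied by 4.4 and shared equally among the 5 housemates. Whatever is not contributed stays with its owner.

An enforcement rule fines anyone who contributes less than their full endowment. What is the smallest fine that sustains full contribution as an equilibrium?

Given the others contribute fully, the best deviation is to contribute 0 (any partial contribution still incurs the fine and gives up units whose private return 0.8800 is below 1).
Deviating from 12 to 0 saves 12 dollars but forfeits the deviator's share of the drop in the chores-and-supplies kitty: 4.4/5 × 12 = 10.56.
So the deviation gain is 12 − 10.56 = 1.44, and the fine must be at least 1.44 dollars to wipe it out.

1.44 dollars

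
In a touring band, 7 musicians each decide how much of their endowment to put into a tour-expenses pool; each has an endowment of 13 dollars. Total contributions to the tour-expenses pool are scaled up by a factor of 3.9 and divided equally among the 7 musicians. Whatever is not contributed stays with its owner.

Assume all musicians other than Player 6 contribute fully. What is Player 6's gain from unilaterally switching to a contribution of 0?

Switching from a contribution of 13 to 0 lets Player 6 keep an extra 13 dollars, but lowers the tour-expenses pool by 13, which costs Player 6 their own share of that drop: 3.9/7 × 13 = 7.24.
Net gain = 13 − 7.24 = 5.76. The private return per contributed unit (0.5571) is below 1, so free-riding is indeed the best response regardless of what the others do.

5.76 dollars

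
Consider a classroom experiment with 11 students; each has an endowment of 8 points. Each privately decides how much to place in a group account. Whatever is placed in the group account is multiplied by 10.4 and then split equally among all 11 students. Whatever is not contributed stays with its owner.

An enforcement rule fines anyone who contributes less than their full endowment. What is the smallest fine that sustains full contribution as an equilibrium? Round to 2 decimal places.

Given the others contribute fully, the best deviation is to contribute 0 (any partial contribution still incurs the fine and gives up units whose private return 0.9455 is below 1).
Deviating from 8 to 0 saves 8 points but forfeits the deviator's share of the drop in the group account: 10.4/11 × 8 = 7.56.
So the deviation gain is 8 − 7.56 = 0.44, and the fine must be at least 0.44 points to wipe it out.

0.44 points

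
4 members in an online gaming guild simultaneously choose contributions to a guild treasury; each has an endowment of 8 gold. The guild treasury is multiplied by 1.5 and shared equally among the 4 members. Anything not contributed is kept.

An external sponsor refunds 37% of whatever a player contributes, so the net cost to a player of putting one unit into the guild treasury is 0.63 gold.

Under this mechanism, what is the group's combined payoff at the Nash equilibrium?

32.00 gold

Even with the mechanism, each unit contributed returns only (1.5/4) / 0.63 = 0.5952 per unit of net cost, so contributing nothing is still dominant.
Everyone keeps their endowment and the group total is 4 × 8 = 32.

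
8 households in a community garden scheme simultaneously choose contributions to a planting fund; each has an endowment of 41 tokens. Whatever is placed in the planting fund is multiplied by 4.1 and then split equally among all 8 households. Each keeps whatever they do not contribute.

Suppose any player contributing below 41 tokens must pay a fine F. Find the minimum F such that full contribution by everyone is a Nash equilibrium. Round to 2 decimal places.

Given the others contribute fully, the best deviation is to contribute 0 (any partial contribution still incurs the fine and gives up units whose private return 0.5125 is below 1).
Deviating from 41 to 0 saves 41 tokens but forfeits the deviator's share of the drop in the planting fund: 4.1/8 × 41 = 21.01.
So the deviation gain is 41 − 21.01 = 19.99, and the fine must be at least 19.99 tokens to wipe it out.

19.99 tokens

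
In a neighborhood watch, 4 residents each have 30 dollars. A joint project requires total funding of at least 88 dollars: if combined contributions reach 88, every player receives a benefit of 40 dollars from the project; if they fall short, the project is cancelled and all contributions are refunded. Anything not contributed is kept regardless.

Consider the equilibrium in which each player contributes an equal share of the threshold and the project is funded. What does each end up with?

Equal share of the threshold: 88/4 = 22.
At this profile no one gains by cutting their contribution: any cut drops the total below 88, the project is cancelled, contributions are refunded, and the deviator ends with 30, which is less than 30 − 22 + 40 = 48. Contributing more than 22 just wastes the excess. So contributing exactly 22 is a best response.
Each player's payoff: 30 − 22 + 40 = 48.

48 dollars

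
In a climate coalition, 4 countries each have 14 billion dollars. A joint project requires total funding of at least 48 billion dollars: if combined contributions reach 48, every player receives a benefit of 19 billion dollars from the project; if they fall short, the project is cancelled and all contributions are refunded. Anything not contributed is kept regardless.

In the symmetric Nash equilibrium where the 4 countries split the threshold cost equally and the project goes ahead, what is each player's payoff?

21 billion dollars

Equal share of the threshold: 48/4 = 12.
At this profile no one gains by cutting their contribution: any cut drops the total below 48, the project is cancelled, contributions are refunded, and the deviator ends with 14, which is less than 14 − 12 + 19 = 21. Contributing more than 12 just wastes the excess. So contributing exactly 12 is a best response.
Each player's payoff: 14 − 12 + 19 = 21.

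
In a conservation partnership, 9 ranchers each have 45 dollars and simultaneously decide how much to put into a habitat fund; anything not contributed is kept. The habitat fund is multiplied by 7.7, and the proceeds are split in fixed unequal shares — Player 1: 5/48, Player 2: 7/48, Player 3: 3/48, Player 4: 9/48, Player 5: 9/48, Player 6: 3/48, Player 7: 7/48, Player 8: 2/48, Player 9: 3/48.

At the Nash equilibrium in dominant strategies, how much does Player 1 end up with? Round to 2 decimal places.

189.38 dollars

For player j, contributing a unit is worthwhile iff 7.7 × (j's share) ≥ 1, i.e. iff j's share is at least 0.1299.
Player 2, Player 4, Player 5 and Player 7 clear that bar, contributing 45 each; the remaining 5 contribute 0. Total contributed: 180.
Player 1 keeps 45 and receives 7.7 × 180 × 5/48 = 144.38 from the habitat fund, for a payoff of 189.38.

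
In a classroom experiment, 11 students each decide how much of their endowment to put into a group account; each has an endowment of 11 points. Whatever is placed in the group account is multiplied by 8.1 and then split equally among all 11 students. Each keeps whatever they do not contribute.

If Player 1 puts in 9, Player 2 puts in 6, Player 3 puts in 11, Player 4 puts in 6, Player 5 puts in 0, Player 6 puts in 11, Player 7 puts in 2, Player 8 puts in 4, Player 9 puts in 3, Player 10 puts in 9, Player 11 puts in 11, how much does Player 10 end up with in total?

55.02 points

Total contributed: 9 + 6 + 11 + 6 + 0 + 11 + 2 + 4 + 3 + 9 + 11 = 72.
Each receives 8.1 × 72 / 11 = 53.02 from the group account.
Player 10 keeps 11 − 9 = 2, so Player 10's payoff is 2 + 53.02 = 55.02.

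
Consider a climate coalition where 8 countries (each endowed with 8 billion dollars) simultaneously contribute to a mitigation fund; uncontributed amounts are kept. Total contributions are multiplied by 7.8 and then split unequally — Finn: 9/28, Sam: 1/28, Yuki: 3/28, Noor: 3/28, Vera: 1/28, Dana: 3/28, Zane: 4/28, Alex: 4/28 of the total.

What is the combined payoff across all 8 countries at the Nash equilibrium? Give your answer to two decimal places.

Each unit j contributes comes back to j as 7.8 × (j's share), so j prefers to contribute only if that share exceeds 1/7.8 = 0.1282; otherwise keeping the unit dominates.
The shares above 0.1282 belong to Finn, Zane and Alex, contributing 8 each; the remaining 5 contribute 0. Total contributed: 24.
The mitigation fund pays out 7.8 × 24 = 187.20 in total (split across the unequal shares, but the aggregate is all that matters for the group sum).
The 5 free-riders keep 8 each, adding 40. Group total = 40 + 187.20 = 227.20.

227.20 billion dollars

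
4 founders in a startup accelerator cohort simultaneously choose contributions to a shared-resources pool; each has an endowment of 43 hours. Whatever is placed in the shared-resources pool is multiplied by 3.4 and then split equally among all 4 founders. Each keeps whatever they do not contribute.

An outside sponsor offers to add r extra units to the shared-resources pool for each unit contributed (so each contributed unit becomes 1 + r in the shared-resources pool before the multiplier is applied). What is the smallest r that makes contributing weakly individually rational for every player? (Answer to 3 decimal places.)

With matching at rate r, one contributed unit becomes (1 + r) in the shared-resources pool and returns 3.4 × (1 + r) / 4 to the contributor.
Setting this equal to 1: 1 + r = 4/3.4 = 1.1765.
So the minimum matching rate is r = 1.1765 − 1 = 0.176.

0.176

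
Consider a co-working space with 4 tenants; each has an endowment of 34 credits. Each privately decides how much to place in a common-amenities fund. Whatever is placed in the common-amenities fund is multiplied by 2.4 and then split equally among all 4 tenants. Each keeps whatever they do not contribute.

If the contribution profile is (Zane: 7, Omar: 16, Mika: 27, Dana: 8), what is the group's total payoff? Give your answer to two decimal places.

217.20 credits

Total contributed: 7 + 16 + 27 + 8 = 58; total kept: 4 × 34 − 58 = 78.
The common-amenities fund pays out 2.4 × 58 = 139.20 in aggregate.
Group total = 78 + 139.20 = 217.20.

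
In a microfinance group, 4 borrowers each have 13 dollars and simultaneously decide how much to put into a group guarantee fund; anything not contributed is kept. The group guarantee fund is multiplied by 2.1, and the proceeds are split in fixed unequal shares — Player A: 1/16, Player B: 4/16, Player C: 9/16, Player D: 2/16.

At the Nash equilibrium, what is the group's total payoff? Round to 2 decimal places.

66.30 dollars

Each unit j contributes comes back to j as 2.1 × (j's share), so j prefers to contribute only if that share exceeds 1/2.1 = 0.4762; otherwise keeping the unit dominates.
The only share above 0.4762 is Player C's 9/16, contributing 13; the remaining 3 contribute 0. Total contributed: 13.
The group guarantee fund pays out 2.1 × 13 = 27.30 in total (split across the unequal shares, but the aggregate is all that matters for the group sum).
The 3 free-riders keep 13 each, adding 39. Group total = 39 + 27.30 = 66.30.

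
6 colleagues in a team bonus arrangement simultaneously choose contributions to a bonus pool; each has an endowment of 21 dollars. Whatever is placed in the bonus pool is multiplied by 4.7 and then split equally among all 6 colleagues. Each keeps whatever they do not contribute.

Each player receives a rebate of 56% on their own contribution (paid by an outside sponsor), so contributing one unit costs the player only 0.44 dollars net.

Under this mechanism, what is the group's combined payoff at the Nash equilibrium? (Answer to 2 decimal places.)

The effective private return per unit is now (4.7/6) / 0.44 = 1.7803 > 1, so every player's dominant strategy flips to full contribution.
At the Nash equilibrium everyone contributes 21. Group total payoff = 6 × (21 × 0.56 + 4.7 × 21) = 662.76.

662.76 dollars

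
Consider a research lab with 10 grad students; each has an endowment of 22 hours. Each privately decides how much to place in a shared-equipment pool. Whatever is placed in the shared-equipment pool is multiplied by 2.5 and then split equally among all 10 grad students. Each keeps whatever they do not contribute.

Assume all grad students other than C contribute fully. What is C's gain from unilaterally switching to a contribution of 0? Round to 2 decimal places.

Switching from a contribution of 22 to 0 lets C keep an extra 22 hours, but lowers the shared-equipment pool by 22, which costs C their own share of that drop: 2.5/10 × 22 = 5.50.
Net gain = 22 − 5.50 = 16.50. The private return per contributed unit (0.2500) is below 1, so free-riding is indeed the best response regardless of what the others do.

16.50 hours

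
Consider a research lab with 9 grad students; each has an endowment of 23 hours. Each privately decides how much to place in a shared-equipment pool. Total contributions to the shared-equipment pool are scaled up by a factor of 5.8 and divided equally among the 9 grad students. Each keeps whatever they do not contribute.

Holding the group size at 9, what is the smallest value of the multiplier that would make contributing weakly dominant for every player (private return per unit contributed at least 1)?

9

A contributed unit returns (multiplier)/9 to its contributor.
This reaches 1 exactly when the multiplier is 9.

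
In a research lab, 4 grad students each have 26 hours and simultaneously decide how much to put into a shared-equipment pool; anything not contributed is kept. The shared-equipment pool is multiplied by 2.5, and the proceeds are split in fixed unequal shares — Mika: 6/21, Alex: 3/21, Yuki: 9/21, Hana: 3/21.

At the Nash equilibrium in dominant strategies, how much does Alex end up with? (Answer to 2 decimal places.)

For player j, contributing a unit is worthwhile iff 2.5 × (j's share) ≥ 1, i.e. iff j's share is at least 0.4000.
The only share above 0.4000 is Yuki's 9/21, contributing 26; the remaining 3 contribute 0. Total contributed: 26.
Alex keeps 26 and receives 2.5 × 26 × 3/21 = 9.29 from the shared-equipment pool, for a payoff of 35.29.

35.29 hours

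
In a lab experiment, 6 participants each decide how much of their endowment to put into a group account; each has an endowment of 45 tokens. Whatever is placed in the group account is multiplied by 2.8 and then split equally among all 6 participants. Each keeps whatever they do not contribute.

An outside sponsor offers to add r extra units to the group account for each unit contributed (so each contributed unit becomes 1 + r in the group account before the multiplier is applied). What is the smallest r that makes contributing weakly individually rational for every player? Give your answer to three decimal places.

1.143

With matching at rate r, one contributed unit becomes (1 + r) in the group account and returns 2.8 × (1 + r) / 6 to the contributor.
Setting this equal to 1: 1 + r = 6/2.8 = 2.1429.
So the minimum matching rate is r = 2.1429 − 1 = 1.143.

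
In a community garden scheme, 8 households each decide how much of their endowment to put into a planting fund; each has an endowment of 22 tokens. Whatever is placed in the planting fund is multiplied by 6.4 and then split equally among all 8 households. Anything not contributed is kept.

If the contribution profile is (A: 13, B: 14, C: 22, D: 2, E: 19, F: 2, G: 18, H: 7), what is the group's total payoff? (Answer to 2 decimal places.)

699.80 tokens

Total contributed: 13 + 14 + 22 + 2 + 19 + 2 + 18 + 7 = 97; total kept: 8 × 22 − 97 = 79.
The planting fund pays out 6.4 × 97 = 620.80 in aggregate.
Group total = 79 + 620.80 = 699.80.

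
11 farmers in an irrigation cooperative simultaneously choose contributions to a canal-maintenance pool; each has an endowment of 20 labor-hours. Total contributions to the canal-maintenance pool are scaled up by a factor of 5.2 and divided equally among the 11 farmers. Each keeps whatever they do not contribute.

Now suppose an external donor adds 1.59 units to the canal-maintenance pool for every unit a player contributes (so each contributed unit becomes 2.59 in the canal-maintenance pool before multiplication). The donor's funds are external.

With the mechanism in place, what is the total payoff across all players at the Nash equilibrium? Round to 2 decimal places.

2962.96 labor-hours

Under the mechanism each unit contributed yields 5.2 × 2.59 / 11 = 1.2244 back to its contributor per unit of net cost, which exceeds 1, making full contribution the dominant choice for everyone.
So the Nash equilibrium is full contribution by all 11; the group earns 5.2 × 2.59 × 220 = 2962.96.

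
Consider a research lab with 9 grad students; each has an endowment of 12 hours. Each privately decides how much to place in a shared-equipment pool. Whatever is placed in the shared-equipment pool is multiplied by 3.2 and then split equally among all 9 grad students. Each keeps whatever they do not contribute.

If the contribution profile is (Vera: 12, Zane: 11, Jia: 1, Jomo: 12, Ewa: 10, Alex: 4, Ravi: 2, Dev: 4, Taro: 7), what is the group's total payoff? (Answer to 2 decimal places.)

246.60 hours

Total contributed: 12 + 11 + 1 + 12 + 10 + 4 + 2 + 4 + 7 = 63; total kept: 9 × 12 − 63 = 45.
The shared-equipment pool pays out 3.2 × 63 = 201.60 in aggregate.
Group total = 45 + 201.60 = 246.60.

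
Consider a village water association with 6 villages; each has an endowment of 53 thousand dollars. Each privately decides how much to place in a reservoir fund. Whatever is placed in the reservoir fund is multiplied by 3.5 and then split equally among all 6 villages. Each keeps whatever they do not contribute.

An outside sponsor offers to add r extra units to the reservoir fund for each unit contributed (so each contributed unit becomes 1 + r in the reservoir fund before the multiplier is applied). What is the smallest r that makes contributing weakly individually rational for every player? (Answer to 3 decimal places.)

With matching at rate r, one contributed unit becomes (1 + r) in the reservoir fund and returns 3.5 × (1 + r) / 6 to the contributor.
Setting this equal to 1: 1 + r = 6/3.5 = 1.7143.
So the minimum matching rate is r = 1.7143 − 1 = 0.714.

0.714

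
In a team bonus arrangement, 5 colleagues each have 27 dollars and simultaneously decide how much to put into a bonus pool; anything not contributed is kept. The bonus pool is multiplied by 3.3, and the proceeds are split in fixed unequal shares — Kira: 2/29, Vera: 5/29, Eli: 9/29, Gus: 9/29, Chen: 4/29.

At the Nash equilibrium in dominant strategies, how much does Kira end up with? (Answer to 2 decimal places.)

For player j, contributing a unit is worthwhile iff 3.3 × (j's share) ≥ 1, i.e. iff j's share is at least 0.3030.
Eli and Gus clear that bar, contributing 27 each; the remaining 3 contribute 0. Total contributed: 54.
Kira keeps 27 and receives 3.3 × 54 × 2/29 = 12.29 from the bonus pool, for a payoff of 39.29.

39.29 dollars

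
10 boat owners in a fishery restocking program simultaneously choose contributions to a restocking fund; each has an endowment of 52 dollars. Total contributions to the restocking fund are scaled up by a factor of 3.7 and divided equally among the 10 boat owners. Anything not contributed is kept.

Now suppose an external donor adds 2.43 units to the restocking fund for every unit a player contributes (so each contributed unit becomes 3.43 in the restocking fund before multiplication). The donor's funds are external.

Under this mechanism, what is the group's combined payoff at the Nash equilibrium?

6599.32 dollars

The effective private return per unit is now 3.7 × 3.43 / 10 = 1.2691 > 1, so every player's dominant strategy flips to full contribution.
So the Nash equilibrium is full contribution by all 10; the group earns 3.7 × 3.43 × 520 = 6599.32.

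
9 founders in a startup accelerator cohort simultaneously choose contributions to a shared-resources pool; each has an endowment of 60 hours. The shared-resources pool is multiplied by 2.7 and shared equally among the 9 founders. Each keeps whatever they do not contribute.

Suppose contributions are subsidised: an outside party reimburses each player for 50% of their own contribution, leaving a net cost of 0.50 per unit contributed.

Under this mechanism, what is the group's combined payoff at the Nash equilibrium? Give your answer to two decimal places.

Even with the mechanism, each unit contributed returns only (2.7/9) / 0.50 = 0.6000 per unit of net cost, so contributing nothing is still dominant.
At the Nash equilibrium no one contributes; group total payoff = 9 × 60 = 540.

540.00 hours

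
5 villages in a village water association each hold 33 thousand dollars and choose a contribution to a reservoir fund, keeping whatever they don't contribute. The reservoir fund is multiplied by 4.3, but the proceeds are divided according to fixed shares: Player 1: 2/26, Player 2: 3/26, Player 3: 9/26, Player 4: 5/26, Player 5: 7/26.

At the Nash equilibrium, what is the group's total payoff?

A player with share s gets back 4.3·s per unit contributed, so full contribution is dominant for anyone with s > 1/4.3 = 0.2326 and zero contribution is dominant for anyone below.
Player 3 and Player 5 are above the threshold, contributing 33 each; the remaining 3 contribute 0. Total contributed: 66.
The reservoir fund pays out 4.3 × 66 = 283.80 in total (split across the unequal shares, but the aggregate is all that matters for the group sum).
The 3 free-riders keep 33 each, adding 99. Group total = 99 + 283.80 = 382.80.

382.80 thousand dollars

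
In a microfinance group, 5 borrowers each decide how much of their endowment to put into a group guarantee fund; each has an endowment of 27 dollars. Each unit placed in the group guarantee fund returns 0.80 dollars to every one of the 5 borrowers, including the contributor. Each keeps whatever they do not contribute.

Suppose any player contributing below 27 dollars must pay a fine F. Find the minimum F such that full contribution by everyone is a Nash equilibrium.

5.40 dollars

Given the others contribute fully, the best deviation is to contribute 0 (any partial contribution still incurs the fine and gives up units whose private return 0.80 is below 1).
Deviating from 27 to 0 saves 27 dollars but forfeits the deviator's share of the drop in the group guarantee fund: 0.80 × 27 = 21.60.
So the deviation gain is 27 − 21.60 = 5.40, and the fine must be at least 5.40 dollars to wipe it out.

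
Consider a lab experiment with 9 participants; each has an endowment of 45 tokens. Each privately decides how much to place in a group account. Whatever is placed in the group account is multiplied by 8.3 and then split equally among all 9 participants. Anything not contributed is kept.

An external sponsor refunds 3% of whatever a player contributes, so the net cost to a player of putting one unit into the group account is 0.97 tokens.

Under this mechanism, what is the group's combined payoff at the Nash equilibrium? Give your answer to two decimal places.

405.00 tokens

Even with the mechanism, each unit contributed returns only (8.3/9) / 0.97 = 0.9507 per unit of net cost, so contributing nothing is still dominant.
At the Nash equilibrium no one contributes; group total payoff = 9 × 45 = 405.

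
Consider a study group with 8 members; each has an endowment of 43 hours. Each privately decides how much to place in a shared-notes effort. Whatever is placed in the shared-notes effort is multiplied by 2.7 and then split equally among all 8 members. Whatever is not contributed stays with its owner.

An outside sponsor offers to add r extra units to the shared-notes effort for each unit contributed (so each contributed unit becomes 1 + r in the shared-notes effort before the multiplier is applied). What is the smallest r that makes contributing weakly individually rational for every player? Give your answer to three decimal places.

1.963

With matching at rate r, one contributed unit becomes (1 + r) in the shared-notes effort and returns 2.7 × (1 + r) / 8 to the contributor.
Setting this equal to 1: 1 + r = 8/2.7 = 2.9630.
So the minimum matching rate is r = 2.9630 − 1 = 1.963.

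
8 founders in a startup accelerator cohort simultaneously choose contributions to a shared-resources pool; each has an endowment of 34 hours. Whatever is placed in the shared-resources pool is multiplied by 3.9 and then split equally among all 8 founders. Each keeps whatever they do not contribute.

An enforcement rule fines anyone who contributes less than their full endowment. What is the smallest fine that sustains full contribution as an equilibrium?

Given the others contribute fully, the best deviation is to contribute 0 (any partial contribution still incurs the fine and gives up units whose private return 0.4875 is below 1).
Deviating from 34 to 0 saves 34 hours but forfeits the deviator's share of the drop in the shared-resources pool: 3.9/8 × 34 = 16.57.
So the deviation gain is 34 − 16.57 = 17.43, and the fine must be at least 17.43 hours to wipe it out.

17.43 hours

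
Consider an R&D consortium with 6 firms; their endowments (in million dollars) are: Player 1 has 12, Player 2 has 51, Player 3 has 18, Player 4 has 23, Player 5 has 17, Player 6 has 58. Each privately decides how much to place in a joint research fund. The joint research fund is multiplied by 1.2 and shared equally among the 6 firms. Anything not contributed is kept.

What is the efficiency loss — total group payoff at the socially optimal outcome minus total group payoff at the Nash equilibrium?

The private return per contributed unit is 1.2/6 = 0.2000 < 1 for every player regardless of endowment, so the Nash equilibrium is zero contribution and the group total is Σ E_j = 12 + 51 + 18 + 23 + 17 + 58 = 179.
Each contributed unit returns 1.200 to the group, so the social optimum is full contribution by everyone: group total = 1.200 × 179 = 214.80.
Efficiency loss = (1.200 − 1) × 179 = 35.80.

35.80 million dollars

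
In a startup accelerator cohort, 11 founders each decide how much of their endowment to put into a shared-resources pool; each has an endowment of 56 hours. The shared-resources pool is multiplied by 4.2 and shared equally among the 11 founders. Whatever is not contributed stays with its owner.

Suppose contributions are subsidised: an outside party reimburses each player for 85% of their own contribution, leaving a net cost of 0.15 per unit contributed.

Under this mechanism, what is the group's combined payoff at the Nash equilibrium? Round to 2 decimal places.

3110.80 hours

With the mechanism, a contributed unit returns (4.2/11) / 0.15 = 2.5455 per unit of net cost to the contributor — now above 1 — so contributing fully is weakly dominant for every player.
At the Nash equilibrium everyone contributes 56. Group total payoff = 11 × (56 × 0.85 + 4.2 × 56) = 3110.80.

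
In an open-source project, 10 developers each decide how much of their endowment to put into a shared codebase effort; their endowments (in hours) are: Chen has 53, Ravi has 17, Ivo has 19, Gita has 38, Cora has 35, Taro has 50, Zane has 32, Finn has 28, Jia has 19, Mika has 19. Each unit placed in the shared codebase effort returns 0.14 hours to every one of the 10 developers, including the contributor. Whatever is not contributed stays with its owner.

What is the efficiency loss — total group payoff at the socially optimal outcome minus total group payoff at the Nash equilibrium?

124.00 hours

The private return per contributed unit is 0.14 < 1 for everyone, so the Nash equilibrium is zero contribution and the group total is Σ E_j = 53 + 17 + 19 + 38 + 35 + 50 + 32 + 28 + 19 + 19 = 310.
Each contributed unit returns 1.400 to the group, so the social optimum is full contribution by everyone: group total = 1.400 × 310 = 434.00.
Efficiency loss = (1.400 − 1) × 310 = 124.00.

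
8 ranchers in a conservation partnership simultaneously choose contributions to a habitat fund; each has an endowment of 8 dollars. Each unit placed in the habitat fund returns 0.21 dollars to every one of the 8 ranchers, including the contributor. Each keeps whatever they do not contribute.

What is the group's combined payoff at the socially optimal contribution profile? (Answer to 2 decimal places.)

107.52 dollars

Each contributed unit returns 1.680 to the group as a whole (0.21 to each of 8 players), which exceeds 1, so the social optimum is full contribution: group total = 1.680 × 64 = 107.52.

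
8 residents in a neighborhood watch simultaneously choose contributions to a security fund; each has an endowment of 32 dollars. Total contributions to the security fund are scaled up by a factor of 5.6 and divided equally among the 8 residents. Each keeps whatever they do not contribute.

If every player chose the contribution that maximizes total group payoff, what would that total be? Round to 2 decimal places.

1433.60 dollars

Each contributed unit returns 5.600 to the group as a whole (0.7000 to each of 8 players), which exceeds 1, so the social optimum is full contribution: group total = 5.600 × 256 = 1433.60.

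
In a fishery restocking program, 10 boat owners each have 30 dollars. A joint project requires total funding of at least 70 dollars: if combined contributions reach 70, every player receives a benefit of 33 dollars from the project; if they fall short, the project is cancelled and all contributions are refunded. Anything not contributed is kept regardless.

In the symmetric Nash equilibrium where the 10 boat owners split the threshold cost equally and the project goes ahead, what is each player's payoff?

Equal share of the threshold: 70/10 = 7.
At this profile no one gains by cutting their contribution: any cut drops the total below 70, the project is cancelled, contributions are refunded, and the deviator ends with 30, which is less than 30 − 7 + 33 = 56. Contributing more than 7 just wastes the excess. So contributing exactly 7 is a best response.
Each player's payoff: 30 − 7 + 33 = 56.

56 dollars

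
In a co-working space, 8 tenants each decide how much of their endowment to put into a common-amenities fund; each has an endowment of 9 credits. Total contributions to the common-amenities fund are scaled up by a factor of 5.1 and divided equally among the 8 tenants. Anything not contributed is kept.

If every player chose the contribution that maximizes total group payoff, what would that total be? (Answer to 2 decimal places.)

367.20 credits

Each contributed unit returns 5.100 to the group as a whole (0.6375 to each of 8 players), which exceeds 1, so the social optimum is full contribution: group total = 5.100 × 72 = 367.20.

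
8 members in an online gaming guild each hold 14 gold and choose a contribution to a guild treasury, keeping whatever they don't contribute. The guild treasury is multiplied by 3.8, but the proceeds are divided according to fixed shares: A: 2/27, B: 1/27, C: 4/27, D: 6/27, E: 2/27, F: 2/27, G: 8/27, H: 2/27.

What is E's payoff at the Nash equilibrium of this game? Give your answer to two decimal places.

A player with share s gets back 3.8·s per unit contributed, so full contribution is dominant for anyone with s > 1/3.8 = 0.2632 and zero contribution is dominant for anyone below.
G alone (share 8/27) is above the threshold, contributing 14; the remaining 7 contribute 0. Total contributed: 14.
E keeps 14 and receives 3.8 × 14 × 2/27 = 3.94 from the guild treasury, for a payoff of 17.94.

17.94 gold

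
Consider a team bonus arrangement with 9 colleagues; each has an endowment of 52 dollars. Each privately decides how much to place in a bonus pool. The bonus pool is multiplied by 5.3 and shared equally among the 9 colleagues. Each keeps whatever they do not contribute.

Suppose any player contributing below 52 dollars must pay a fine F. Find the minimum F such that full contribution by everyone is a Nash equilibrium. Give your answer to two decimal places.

21.38 dollars

Given the others contribute fully, the best deviation is to contribute 0 (any partial contribution still incurs the fine and gives up units whose private return 0.5889 is below 1).
Deviating from 52 to 0 saves 52 dollars but forfeits the deviator's share of the drop in the bonus pool: 5.3/9 × 52 = 30.62.
So the deviation gain is 52 − 30.62 = 21.38, and the fine must be at least 21.38 dollars to wipe it out.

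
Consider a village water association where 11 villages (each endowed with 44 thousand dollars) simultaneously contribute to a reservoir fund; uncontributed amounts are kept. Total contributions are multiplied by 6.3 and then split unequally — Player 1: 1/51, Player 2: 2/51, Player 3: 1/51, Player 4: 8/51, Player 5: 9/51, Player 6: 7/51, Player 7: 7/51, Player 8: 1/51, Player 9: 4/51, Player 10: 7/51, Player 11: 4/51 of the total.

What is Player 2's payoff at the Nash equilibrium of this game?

For player j, contributing a unit is worthwhile iff 6.3 × (j's share) ≥ 1, i.e. iff j's share is at least 0.1587.
Player 5 alone (share 9/51) is above the threshold, contributing 44; the remaining 10 contribute 0. Total contributed: 44.
Player 2 keeps 44 and receives 6.3 × 44 × 2/51 = 10.87 from the reservoir fund, for a payoff of 54.87.

54.87 thousand dollars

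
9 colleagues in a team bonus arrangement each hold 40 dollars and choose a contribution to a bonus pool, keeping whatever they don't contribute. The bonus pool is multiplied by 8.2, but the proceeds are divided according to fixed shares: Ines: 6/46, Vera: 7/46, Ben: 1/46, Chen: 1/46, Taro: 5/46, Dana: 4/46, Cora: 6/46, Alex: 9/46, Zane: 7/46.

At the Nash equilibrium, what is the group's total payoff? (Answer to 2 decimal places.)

1800.00 dollars

For player j, contributing a unit is worthwhile iff 8.2 × (j's share) ≥ 1, i.e. iff j's share is at least 0.1220.
Ines, Vera, Cora, Alex and Zane are above the threshold, contributing 40 each; the remaining 4 contribute 0. Total contributed: 200.
The bonus pool pays out 8.2 × 200 = 1640.00 in total (split across the unequal shares, but the aggregate is all that matters for the group sum).
The 4 free-riders keep 40 each, adding 160. Group total = 160 + 1640.00 = 1800.00.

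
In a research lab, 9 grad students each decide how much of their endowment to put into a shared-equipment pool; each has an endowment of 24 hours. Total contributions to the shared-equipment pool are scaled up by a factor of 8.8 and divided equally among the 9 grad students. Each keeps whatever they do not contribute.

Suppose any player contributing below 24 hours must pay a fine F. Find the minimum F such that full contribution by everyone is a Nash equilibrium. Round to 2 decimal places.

Given the others contribute fully, the best deviation is to contribute 0 (any partial contribution still incurs the fine and gives up units whose private return 0.9778 is below 1).
Deviating from 24 to 0 saves 24 hours but forfeits the deviator's share of the drop in the shared-equipment pool: 8.8/9 × 24 = 23.47.
So the deviation gain is 24 − 23.47 = 0.53, and the fine must be at least 0.53 hours to wipe it out.

0.53 hours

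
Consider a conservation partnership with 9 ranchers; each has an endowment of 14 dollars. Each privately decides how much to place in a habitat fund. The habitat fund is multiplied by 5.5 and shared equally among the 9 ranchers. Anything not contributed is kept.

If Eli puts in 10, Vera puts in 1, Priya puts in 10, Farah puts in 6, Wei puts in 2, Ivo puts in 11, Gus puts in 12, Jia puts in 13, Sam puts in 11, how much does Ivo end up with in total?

49.44 dollars

Total contributed: 10 + 1 + 10 + 6 + 2 + 11 + 12 + 13 + 11 = 76.
Each receives 5.5 × 76 / 9 = 46.44 from the habitat fund.
Ivo keeps 14 − 11 = 3, so Ivo's payoff is 3 + 46.44 = 49.44.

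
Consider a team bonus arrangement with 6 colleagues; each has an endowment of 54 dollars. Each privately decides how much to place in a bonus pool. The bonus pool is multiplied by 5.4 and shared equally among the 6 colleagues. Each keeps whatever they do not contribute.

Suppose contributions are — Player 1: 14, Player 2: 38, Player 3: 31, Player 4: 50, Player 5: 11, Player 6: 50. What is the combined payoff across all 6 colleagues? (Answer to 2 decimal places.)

1177.60 dollars

Total contributed: 14 + 38 + 31 + 50 + 11 + 50 = 194; total kept: 6 × 54 − 194 = 130.
The bonus pool pays out 5.4 × 194 = 1047.60 in aggregate.
Group total = 130 + 1047.60 = 1177.60.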